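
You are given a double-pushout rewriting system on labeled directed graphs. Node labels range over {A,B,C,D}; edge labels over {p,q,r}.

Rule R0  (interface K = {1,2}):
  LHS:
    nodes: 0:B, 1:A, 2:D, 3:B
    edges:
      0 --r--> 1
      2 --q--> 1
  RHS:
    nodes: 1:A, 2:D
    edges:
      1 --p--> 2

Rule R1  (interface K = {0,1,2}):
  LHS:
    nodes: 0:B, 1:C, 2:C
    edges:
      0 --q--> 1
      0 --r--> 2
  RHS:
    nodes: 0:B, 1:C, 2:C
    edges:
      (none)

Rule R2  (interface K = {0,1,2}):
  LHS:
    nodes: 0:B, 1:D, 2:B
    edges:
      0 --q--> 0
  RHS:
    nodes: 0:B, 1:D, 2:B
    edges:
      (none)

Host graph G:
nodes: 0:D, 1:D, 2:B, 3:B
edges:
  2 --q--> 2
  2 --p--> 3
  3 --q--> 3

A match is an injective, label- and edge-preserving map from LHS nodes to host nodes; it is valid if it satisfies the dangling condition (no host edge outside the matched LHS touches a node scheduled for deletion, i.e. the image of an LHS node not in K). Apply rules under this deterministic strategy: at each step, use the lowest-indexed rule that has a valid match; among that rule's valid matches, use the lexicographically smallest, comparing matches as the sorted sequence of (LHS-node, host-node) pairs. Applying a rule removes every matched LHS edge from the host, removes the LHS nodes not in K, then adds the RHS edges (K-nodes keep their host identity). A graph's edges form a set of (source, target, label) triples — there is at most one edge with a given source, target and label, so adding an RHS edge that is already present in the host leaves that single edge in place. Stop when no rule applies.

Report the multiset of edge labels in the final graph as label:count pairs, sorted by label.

start.  V:4 E:3  edges: 2-q->2 2-p->3 3-q->3
1. fire R2 via {0↦2, 1↦0, 2↦3}  →  V:4 E:2  edges: 2-p->3 3-q->3
2. fire R2 via {0↦3, 1↦0, 2↦2}  →  V:4 E:1  edges: 2-p->3
halt: no rule applies after step 2
NF edges: [(2, 3, 'p')]

Answer: p:1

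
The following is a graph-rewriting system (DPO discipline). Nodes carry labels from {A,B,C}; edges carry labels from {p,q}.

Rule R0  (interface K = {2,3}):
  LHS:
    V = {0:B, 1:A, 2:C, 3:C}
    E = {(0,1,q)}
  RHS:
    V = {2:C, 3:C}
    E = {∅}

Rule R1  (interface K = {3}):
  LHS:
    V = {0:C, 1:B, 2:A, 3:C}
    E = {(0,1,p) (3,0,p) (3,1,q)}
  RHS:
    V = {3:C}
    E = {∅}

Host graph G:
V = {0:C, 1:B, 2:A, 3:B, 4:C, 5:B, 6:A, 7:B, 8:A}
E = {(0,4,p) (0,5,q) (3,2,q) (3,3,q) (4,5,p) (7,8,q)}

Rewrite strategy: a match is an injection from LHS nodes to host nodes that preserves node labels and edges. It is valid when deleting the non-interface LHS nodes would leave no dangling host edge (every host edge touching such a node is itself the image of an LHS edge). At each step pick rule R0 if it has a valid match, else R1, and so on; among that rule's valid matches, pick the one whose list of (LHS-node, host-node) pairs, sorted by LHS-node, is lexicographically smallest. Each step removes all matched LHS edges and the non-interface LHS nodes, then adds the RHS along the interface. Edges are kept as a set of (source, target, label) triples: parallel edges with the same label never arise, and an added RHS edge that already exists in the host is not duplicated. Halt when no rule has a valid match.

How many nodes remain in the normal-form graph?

start.  V:9 E:6  edges: 0-p->4 0-q->5 3-q->2 3-q->3 4-p->5 7-q->8
1. fire R0 via {0↦7, 1↦8, 2↦0, 3↦4}  →  V:7 E:5  edges: 0-p->4 0-q->5 3-q->2 3-q->3 4-p->5
2. fire R1 via {0↦4, 1↦5, 2↦6, 3↦0}  →  V:4 E:2  edges: 3-q->2 3-q->3
halt: no rule applies after step 2
NF nodes: {0:C, 1:B, 2:A, 3:B}

Answer: 4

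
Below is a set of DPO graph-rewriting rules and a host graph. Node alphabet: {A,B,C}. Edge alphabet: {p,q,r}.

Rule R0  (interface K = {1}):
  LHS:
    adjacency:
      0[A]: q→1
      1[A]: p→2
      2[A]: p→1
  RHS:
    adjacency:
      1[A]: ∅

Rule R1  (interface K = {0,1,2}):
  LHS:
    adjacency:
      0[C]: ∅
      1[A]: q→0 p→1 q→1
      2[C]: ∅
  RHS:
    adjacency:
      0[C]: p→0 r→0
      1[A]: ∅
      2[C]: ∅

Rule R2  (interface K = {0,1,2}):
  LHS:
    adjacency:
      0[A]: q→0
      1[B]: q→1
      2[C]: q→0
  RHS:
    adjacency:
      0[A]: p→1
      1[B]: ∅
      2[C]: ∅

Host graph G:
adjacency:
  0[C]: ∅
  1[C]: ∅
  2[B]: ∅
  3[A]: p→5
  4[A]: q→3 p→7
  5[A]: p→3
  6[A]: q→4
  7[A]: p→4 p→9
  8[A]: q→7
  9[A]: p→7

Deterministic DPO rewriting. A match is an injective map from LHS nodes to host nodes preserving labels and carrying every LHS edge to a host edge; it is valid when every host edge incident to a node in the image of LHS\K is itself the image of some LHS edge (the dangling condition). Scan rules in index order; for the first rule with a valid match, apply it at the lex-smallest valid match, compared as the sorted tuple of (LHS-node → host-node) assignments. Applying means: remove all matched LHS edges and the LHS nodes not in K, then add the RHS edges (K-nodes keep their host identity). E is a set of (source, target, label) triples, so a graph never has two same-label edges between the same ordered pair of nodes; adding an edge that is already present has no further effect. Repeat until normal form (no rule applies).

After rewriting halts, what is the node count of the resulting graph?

[0] host  ⇒  10 nodes, 9 edges  {3-p->5 4-q->3 4-p->7 5-p->3 6-q->4 7-p->4 7-p->9 8-q->7 9-p->7}
[1] R0 @ {0↦8, 1↦7, 2↦9}  ⇒  8 nodes, 6 edges  {3-p->5 4-q->3 4-p->7 5-p->3 6-q->4 7-p->4}
[2] R0 @ {0↦6, 1↦4, 2↦7}  ⇒  6 nodes, 3 edges  {3-p->5 4-q->3 5-p->3}
[3] R0 @ {0↦4, 1↦3, 2↦5}  ⇒  4 nodes, 0 edges  {∅}
normal form: no rule applies after step 3
NF nodes: {0:C, 1:C, 2:B, 3:A}

Answer: 4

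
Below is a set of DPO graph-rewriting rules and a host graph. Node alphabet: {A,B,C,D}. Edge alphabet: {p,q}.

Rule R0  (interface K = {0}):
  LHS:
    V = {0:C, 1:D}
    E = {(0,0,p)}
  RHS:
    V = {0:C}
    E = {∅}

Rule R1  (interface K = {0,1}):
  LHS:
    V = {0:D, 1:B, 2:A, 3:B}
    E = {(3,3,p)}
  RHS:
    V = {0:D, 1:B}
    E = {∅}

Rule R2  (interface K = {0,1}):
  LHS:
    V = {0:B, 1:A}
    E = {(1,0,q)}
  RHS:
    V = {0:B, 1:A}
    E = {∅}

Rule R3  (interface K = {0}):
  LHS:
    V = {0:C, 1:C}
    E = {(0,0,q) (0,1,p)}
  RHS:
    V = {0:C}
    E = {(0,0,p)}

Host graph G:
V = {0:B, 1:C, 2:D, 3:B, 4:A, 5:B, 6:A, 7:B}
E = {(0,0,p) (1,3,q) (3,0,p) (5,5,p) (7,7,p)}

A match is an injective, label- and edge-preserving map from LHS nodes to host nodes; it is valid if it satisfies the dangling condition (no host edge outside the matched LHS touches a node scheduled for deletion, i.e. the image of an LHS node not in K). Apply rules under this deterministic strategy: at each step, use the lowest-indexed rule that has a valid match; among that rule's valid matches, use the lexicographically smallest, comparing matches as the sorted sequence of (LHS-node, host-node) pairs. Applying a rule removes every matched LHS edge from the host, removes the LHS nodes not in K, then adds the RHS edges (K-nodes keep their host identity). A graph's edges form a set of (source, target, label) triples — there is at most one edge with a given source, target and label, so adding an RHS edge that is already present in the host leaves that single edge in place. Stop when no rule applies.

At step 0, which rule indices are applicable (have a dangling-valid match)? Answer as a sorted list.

R0: no valid match — LHS pattern not found
R1: 12 valid matches — {0↦2, 1↦0, 2↦4, 3↦5}, {0↦2, 1↦0, 2↦4, 3↦7}, {0↦2, 1↦0, 2↦6, 3↦5} (+9 more)
R2: no valid match — LHS pattern not found
R3: no valid match — LHS pattern not found

Answer: [R1]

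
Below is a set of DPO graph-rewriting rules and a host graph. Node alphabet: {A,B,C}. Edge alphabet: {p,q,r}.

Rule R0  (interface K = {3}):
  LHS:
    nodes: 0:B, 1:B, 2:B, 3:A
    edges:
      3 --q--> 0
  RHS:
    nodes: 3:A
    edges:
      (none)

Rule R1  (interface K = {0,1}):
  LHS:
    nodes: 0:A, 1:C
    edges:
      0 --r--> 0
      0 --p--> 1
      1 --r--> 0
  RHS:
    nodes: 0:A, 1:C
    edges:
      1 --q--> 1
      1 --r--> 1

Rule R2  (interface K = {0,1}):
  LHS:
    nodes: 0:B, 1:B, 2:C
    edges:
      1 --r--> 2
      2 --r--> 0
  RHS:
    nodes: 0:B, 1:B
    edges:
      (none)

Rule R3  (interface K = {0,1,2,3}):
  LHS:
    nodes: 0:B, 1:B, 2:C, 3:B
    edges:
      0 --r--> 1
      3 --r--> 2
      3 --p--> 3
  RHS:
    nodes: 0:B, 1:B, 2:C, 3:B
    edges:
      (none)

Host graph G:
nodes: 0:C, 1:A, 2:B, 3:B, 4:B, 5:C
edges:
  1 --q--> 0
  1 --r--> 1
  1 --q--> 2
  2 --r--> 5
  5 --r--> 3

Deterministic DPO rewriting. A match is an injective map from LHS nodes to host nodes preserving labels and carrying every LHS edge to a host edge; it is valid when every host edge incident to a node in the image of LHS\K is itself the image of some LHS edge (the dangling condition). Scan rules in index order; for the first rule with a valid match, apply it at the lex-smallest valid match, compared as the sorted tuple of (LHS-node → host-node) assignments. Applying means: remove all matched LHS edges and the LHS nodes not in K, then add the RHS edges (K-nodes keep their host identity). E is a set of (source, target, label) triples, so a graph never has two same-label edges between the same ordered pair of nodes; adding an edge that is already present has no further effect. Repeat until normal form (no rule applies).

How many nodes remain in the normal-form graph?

Answer: 2

Rewrite trace:
[0] host  ⇒  6 nodes, 5 edges  {1-q->0 1-r->1 1-q->2 2-r->5 5-r->3}
[1] R2 @ {0↦3, 1↦2, 2↦5}  ⇒  5 nodes, 3 edges  {1-q->0 1-r->1 1-q->2}
[2] R0 @ {0↦2, 1↦3, 2↦4, 3↦1}  ⇒  2 nodes, 2 edges  {1-q->0 1-r->1}
normal form: no rule applies after step 2
NF nodes: {0:C, 1:A}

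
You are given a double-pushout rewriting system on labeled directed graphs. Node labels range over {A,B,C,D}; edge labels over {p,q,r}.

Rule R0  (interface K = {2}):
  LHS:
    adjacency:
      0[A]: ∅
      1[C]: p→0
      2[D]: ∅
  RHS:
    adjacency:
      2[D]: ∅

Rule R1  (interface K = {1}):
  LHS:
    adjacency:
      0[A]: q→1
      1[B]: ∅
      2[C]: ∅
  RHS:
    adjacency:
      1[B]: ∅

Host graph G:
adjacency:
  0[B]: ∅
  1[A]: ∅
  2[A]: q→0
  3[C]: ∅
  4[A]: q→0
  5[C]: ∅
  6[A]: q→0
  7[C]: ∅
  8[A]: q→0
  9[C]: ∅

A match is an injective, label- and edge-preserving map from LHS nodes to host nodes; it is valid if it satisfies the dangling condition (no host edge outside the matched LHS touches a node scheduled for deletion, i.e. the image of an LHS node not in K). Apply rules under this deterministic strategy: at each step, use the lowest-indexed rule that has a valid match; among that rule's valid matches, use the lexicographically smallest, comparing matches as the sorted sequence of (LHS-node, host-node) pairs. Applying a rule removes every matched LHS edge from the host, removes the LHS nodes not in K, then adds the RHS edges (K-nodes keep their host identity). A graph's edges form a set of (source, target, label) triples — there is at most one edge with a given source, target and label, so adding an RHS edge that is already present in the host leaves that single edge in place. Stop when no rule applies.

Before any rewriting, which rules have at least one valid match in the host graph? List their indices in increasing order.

R0: no valid match — LHS pattern not found
R1: 16 valid matches — {0↦2, 1↦0, 2↦3}, {0↦2, 1↦0, 2↦5}, {0↦2, 1↦0, 2↦7} (+13 more)

Answer: [R1]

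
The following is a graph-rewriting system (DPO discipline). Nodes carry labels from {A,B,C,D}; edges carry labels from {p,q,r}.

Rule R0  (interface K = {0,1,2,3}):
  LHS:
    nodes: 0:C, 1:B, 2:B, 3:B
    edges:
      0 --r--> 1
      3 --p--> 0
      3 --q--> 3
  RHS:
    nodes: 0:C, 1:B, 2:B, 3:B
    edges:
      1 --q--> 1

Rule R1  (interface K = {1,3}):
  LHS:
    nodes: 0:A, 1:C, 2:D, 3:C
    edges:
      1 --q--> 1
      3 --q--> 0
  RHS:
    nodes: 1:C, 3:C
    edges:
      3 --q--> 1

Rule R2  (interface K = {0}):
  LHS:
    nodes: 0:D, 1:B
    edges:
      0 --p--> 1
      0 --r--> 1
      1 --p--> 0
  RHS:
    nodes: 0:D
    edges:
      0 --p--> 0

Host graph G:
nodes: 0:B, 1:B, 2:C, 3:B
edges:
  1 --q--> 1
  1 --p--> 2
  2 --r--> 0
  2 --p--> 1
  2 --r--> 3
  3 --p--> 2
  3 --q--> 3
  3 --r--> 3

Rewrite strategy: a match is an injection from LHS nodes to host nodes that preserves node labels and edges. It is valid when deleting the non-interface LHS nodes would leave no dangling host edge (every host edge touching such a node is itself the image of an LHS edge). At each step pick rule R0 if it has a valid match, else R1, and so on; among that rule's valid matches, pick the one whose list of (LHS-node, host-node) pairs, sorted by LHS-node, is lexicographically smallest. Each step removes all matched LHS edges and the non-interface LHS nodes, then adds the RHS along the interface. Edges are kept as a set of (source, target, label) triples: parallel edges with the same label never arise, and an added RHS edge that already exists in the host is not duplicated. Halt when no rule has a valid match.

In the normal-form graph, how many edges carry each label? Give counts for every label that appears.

Answer: p:1 q:2 r:1

Rewrite trace:
[0] host  ⇒  4 nodes, 8 edges  {1-q->1 1-p->2 2-r->0 2-p->1 2-r->3 3-p->2 3-q->3 3-r->3}
[1] R0 @ {0↦2, 1↦0, 2↦1, 3↦3}  ⇒  4 nodes, 6 edges  {0-q->0 1-q->1 1-p->2 2-p->1 2-r->3 3-r->3}
[2] R0 @ {0↦2, 1↦3, 2↦0, 3↦1}  ⇒  4 nodes, 4 edges  {0-q->0 2-p->1 3-q->3 3-r->3}
final graph: no rule applies after step 2
NF edges: [(0, 0, 'q'), (2, 1, 'p'), (3, 3, 'q'), (3, 3, 'r')]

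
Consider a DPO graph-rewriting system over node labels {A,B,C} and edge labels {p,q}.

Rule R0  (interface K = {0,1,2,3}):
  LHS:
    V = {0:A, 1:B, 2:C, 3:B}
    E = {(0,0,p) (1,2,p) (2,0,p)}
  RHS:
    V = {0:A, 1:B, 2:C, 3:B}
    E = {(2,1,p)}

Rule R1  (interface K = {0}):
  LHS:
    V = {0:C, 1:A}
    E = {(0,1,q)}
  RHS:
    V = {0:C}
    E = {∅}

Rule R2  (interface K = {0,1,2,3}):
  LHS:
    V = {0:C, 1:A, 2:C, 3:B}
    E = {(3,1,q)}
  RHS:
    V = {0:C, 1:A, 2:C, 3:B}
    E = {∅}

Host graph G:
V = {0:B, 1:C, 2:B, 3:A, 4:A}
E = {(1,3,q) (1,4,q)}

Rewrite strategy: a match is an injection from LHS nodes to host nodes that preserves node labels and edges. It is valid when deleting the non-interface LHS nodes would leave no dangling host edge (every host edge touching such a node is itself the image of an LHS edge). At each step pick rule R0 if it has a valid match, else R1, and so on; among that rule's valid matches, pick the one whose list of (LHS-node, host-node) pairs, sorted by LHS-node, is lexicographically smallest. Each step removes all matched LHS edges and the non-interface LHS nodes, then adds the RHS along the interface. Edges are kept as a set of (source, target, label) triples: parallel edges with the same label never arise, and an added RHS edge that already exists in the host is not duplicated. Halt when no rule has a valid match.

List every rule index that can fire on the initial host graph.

Answer: [R1]

Derivation:
R0: no valid match — LHS pattern not found
R1: 2 valid matches — {0↦1, 1↦3}, {0↦1, 1↦4}
R2: no valid match — LHS pattern not found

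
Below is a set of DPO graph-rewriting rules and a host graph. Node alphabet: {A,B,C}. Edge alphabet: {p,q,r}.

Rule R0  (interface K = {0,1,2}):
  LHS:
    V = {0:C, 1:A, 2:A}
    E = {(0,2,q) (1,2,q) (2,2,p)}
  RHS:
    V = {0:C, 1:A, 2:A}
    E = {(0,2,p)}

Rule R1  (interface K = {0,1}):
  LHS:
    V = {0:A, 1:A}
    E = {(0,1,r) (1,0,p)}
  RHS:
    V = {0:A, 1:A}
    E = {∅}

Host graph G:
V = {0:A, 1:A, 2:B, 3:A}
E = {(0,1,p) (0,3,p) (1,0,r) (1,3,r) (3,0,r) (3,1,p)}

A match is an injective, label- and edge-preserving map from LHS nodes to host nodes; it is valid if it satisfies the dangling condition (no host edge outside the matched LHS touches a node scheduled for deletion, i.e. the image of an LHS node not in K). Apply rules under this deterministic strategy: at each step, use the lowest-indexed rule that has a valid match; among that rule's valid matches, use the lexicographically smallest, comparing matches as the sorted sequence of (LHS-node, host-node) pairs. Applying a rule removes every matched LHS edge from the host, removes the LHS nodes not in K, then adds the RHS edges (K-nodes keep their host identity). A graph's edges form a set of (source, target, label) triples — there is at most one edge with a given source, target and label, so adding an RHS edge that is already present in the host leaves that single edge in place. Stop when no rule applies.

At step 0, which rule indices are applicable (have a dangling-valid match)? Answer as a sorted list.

R0: no valid match — LHS pattern not found
R1: 3 valid matches — {0↦1, 1↦0}, {0↦1, 1↦3}, {0↦3, 1↦0}

Answer: [R1]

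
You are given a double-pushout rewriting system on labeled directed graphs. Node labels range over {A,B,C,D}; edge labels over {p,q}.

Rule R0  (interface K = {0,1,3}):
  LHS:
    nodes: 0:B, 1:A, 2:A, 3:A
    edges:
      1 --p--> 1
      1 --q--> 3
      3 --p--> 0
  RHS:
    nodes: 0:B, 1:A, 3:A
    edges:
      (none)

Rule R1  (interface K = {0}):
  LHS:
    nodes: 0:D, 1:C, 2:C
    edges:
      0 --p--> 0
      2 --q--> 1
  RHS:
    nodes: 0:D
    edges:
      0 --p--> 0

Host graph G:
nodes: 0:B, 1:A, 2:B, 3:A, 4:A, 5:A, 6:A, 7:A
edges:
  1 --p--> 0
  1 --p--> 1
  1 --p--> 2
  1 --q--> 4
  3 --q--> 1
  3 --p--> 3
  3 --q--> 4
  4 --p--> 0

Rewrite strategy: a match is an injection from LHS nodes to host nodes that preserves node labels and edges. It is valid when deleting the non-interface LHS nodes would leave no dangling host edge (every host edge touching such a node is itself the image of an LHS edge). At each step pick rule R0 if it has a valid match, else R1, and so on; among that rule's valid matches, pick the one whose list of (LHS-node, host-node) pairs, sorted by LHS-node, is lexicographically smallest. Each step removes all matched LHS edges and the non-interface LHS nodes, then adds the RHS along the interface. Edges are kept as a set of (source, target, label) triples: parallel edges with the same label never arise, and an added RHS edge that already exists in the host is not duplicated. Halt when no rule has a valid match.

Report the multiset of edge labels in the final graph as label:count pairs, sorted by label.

Answer: p:1 q:1

Derivation:
initial: |V|=8 |E|=8  E = 1-p->0 1-p->1 1-p->2 1-q->4 3-q->1 3-p->3 3-q->4 4-p->0
step 1: apply R0 at {0↦0, 1↦1, 2↦5, 3↦4}  → |V|=7 |E|=5  E = 1-p->0 1-p->2 3-q->1 3-p->3 3-q->4
step 2: apply R0 at {0↦0, 1↦3, 2↦6, 3↦1}  → |V|=6 |E|=2  E = 1-p->2 3-q->4
halt: no rule applies after step 2
NF edges: [(1, 2, 'p'), (3, 4, 'q')]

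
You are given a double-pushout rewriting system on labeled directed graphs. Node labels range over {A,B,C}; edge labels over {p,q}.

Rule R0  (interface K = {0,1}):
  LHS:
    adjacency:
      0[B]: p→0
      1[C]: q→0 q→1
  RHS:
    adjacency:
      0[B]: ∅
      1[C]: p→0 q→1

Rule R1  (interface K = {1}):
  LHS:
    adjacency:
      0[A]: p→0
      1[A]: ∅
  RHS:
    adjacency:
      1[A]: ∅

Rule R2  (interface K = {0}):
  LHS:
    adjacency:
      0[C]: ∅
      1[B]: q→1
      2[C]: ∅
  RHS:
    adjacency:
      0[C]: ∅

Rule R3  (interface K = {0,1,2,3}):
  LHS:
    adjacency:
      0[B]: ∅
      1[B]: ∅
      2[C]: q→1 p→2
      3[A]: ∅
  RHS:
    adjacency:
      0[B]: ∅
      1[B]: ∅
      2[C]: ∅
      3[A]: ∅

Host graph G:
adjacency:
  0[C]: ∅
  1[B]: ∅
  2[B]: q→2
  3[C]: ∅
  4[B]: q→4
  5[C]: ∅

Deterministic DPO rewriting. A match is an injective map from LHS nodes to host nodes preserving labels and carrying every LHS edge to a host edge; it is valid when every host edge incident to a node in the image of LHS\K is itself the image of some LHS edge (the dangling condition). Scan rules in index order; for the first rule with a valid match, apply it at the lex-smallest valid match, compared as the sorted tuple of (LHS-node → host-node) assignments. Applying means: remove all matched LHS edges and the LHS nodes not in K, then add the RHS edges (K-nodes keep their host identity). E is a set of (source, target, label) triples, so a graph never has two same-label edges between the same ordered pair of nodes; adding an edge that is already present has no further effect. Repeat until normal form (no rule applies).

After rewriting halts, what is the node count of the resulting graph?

start.  V:6 E:2  edges: 2-q->2 4-q->4
1. fire R2 via {0↦0, 1↦2, 2↦3}  →  V:4 E:1  edges: 4-q->4
2. fire R2 via {0↦0, 1↦4, 2↦5}  →  V:2 E:0  edges: ∅
normal form: no rule applies after step 2
NF nodes: {0:C, 1:B}

Answer: 2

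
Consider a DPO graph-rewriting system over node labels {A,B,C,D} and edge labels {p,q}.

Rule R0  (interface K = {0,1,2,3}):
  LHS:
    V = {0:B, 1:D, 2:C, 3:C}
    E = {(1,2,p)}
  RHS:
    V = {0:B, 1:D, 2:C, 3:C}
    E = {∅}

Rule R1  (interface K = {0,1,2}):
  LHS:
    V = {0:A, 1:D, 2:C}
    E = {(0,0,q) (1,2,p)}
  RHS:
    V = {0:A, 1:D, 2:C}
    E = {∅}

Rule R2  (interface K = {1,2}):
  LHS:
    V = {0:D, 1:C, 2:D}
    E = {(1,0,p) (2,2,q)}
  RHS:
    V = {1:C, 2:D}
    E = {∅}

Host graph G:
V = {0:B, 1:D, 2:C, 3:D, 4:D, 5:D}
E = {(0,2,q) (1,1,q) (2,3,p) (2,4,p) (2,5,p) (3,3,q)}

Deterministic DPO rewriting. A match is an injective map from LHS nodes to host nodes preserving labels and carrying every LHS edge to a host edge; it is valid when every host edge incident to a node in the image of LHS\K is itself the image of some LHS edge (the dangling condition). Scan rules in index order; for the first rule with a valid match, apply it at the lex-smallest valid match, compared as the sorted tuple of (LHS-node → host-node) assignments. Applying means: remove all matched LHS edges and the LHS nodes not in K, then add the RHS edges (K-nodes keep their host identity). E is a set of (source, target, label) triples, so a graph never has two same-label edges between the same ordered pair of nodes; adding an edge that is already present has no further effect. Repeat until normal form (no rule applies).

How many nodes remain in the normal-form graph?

Answer: 4

Rewrite trace:
[0] host  ⇒  6 nodes, 6 edges  {0-q->2 1-q->1 2-p->3 2-p->4 2-p->5 3-q->3}
[1] R2 @ {0↦4, 1↦2, 2↦1}  ⇒  5 nodes, 4 edges  {0-q->2 2-p->3 2-p->5 3-q->3}
[2] R2 @ {0↦5, 1↦2, 2↦3}  ⇒  4 nodes, 2 edges  {0-q->2 2-p->3}
normal form: no rule applies after step 2
NF nodes: {0:B, 1:D, 2:C, 3:D}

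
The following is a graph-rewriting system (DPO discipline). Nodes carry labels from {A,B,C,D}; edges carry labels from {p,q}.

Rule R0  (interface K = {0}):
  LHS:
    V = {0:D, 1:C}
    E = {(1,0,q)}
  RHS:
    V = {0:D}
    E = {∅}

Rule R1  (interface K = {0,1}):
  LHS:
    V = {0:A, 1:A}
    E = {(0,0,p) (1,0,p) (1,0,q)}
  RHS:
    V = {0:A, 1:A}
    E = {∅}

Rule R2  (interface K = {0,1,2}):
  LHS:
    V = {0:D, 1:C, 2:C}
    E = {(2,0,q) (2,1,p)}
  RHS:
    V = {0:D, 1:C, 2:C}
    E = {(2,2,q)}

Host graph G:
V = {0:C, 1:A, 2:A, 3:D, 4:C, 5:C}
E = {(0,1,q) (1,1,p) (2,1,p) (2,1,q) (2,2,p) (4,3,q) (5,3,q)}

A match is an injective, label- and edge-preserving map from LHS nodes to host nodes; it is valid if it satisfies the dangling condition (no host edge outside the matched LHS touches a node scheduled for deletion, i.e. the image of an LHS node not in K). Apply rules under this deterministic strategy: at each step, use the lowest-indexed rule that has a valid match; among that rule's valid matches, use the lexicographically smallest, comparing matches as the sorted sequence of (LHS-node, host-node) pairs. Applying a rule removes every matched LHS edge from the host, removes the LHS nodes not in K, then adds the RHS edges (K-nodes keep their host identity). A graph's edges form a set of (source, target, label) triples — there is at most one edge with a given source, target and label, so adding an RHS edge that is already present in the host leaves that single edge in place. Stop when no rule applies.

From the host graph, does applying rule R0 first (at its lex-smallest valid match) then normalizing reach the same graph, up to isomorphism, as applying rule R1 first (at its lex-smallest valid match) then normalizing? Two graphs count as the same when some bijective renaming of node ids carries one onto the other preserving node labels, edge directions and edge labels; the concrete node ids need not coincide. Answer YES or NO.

Answer: YES

Derivation:
branch R0-first: apply at {0↦3, 1↦4} → |E|=6, then 2 more step(s) → NF |V|=4 |E|=2 V={0:C, 1:A, 2:A, 3:D} E=0-q->1 2-p->2
branch R1-first: apply at {0↦1, 1↦2} → |E|=4, then 2 more step(s) → NF |V|=4 |E|=2 V={0:C, 1:A, 2:A, 3:D} E=0-q->1 2-p->2
graphs isomorphic (equal up to label-preserving node renaming)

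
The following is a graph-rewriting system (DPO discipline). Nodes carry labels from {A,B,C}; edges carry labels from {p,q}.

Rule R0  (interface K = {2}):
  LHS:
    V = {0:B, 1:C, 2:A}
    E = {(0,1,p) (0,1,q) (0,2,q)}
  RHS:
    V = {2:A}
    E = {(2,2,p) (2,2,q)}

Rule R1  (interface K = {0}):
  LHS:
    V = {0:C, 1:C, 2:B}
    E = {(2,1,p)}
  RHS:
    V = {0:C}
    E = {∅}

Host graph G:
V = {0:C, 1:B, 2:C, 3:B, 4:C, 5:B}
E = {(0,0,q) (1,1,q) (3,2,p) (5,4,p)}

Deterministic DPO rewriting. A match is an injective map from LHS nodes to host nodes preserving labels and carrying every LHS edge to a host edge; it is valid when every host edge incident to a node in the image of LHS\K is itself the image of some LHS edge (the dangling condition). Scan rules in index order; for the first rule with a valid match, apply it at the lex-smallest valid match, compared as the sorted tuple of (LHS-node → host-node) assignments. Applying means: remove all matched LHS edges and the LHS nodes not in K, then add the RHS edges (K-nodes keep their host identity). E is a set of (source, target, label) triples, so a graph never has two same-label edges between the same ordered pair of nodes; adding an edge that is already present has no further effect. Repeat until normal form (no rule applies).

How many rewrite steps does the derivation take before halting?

Answer: 2

Steps:
start.  V:6 E:4  edges: 0-q->0 1-q->1 3-p->2 5-p->4
1. fire R1 via {0↦0, 1↦2, 2↦3}  →  V:4 E:3  edges: 0-q->0 1-q->1 5-p->4
2. fire R1 via {0↦0, 1↦4, 2↦5}  →  V:2 E:2  edges: 0-q->0 1-q->1
normal form: no rule applies after step 2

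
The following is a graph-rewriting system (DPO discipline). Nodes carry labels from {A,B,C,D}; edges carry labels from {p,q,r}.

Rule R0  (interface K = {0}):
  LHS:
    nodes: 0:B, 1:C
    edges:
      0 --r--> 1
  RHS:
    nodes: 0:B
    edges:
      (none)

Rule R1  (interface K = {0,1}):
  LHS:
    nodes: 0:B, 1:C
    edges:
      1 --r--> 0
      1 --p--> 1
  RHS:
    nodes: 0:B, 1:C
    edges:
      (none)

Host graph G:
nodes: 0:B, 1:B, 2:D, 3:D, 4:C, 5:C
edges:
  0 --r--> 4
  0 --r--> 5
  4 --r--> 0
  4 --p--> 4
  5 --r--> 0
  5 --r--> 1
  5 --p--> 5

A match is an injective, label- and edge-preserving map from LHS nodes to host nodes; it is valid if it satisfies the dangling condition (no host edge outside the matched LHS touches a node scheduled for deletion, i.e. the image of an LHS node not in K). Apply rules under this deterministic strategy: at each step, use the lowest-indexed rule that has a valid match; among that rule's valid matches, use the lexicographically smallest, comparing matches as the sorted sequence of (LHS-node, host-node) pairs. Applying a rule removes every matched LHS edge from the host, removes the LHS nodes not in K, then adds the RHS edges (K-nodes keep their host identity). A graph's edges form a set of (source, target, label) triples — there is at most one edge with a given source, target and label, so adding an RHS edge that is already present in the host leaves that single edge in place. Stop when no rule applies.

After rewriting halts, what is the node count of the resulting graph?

Answer: 5

Rewrite trace:
initial: |V|=6 |E|=7  E = 0-r->4 0-r->5 4-r->0 4-p->4 5-r->0 5-r->1 5-p->5
step 1: apply R1 at {0↦0, 1↦4}  → |V|=6 |E|=5  E = 0-r->4 0-r->5 5-r->0 5-r->1 5-p->5
step 2: apply R0 at {0↦0, 1↦4}  → |V|=5 |E|=4  E = 0-r->5 5-r->0 5-r->1 5-p->5
step 3: apply R1 at {0↦0, 1↦5}  → |V|=5 |E|=2  E = 0-r->5 5-r->1
final graph: no rule applies after step 3
NF nodes: {0:B, 1:B, 2:D, 3:D, 5:C}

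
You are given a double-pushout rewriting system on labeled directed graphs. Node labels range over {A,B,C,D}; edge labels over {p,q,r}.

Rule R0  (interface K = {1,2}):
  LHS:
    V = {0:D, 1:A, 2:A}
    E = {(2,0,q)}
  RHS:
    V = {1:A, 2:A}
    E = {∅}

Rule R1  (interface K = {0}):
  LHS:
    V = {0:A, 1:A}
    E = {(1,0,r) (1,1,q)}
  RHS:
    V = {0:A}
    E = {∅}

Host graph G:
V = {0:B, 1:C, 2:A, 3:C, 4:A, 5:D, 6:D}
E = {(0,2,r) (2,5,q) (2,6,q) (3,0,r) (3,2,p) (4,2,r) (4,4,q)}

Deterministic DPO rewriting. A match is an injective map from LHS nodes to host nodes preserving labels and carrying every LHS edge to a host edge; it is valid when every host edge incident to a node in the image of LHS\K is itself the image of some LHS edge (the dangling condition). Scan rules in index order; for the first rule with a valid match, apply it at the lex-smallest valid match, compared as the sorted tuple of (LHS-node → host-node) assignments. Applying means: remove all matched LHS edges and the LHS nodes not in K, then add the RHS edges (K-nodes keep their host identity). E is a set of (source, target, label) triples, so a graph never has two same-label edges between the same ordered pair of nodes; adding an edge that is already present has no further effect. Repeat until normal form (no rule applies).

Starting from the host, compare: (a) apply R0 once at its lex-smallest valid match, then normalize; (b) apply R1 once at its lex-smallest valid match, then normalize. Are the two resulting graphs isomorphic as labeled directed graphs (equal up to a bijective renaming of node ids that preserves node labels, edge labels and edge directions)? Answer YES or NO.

Answer: NO

Rewrite trace:
branch R0-first: apply at {0↦5, 1↦4, 2↦2} → |E|=6, then 2 more step(s) → NF |V|=4 |E|=3 V={0:B, 1:C, 2:A, 3:C} E=0-r->2 3-r->0 3-p->2
branch R1-first: apply at {0↦2, 1↦4} → |E|=5, then 0 more step(s) → NF |V|=6 |E|=5 V={0:B, 1:C, 2:A, 3:C, 5:D, 6:D} E=0-r->2 2-q->5 2-q->6 3-r->0 3-p->2
graphs not isomorphic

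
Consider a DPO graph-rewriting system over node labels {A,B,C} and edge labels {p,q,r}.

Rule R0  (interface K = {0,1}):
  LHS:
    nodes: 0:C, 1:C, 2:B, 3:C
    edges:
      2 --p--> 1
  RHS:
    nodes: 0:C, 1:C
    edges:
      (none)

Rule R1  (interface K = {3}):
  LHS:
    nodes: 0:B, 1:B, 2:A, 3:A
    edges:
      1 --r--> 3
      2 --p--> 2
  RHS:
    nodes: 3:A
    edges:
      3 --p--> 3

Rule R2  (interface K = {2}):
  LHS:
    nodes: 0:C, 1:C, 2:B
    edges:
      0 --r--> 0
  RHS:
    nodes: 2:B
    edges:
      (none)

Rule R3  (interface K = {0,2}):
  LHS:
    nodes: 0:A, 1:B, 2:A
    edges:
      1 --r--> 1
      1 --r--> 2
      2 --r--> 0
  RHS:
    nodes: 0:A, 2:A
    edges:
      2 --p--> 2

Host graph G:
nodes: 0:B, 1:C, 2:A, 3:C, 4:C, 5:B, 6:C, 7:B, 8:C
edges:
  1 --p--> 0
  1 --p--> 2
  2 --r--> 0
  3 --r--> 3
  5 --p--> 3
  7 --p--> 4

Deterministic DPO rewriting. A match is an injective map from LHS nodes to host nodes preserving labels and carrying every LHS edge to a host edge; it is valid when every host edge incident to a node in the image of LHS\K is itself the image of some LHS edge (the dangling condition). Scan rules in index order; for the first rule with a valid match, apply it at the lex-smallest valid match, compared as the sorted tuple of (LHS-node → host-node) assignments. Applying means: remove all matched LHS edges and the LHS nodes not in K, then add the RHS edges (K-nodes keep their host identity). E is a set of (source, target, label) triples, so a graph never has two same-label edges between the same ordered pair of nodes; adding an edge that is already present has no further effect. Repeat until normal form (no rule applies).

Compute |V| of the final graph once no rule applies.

initial: |V|=9 |E|=6  E = 1-p->0 1-p->2 2-r->0 3-r->3 5-p->3 7-p->4
step 1: apply R0 at {0↦1, 1↦3, 2↦5, 3↦6}  → |V|=7 |E|=5  E = 1-p->0 1-p->2 2-r->0 3-r->3 7-p->4
step 2: apply R0 at {0↦1, 1↦4, 2↦7, 3↦8}  → |V|=5 |E|=4  E = 1-p->0 1-p->2 2-r->0 3-r->3
step 3: apply R2 at {0↦3, 1↦4, 2↦0}  → |V|=3 |E|=3  E = 1-p->0 1-p->2 2-r->0
halt: no rule applies after step 3
NF nodes: {0:B, 1:C, 2:A}

Answer: 3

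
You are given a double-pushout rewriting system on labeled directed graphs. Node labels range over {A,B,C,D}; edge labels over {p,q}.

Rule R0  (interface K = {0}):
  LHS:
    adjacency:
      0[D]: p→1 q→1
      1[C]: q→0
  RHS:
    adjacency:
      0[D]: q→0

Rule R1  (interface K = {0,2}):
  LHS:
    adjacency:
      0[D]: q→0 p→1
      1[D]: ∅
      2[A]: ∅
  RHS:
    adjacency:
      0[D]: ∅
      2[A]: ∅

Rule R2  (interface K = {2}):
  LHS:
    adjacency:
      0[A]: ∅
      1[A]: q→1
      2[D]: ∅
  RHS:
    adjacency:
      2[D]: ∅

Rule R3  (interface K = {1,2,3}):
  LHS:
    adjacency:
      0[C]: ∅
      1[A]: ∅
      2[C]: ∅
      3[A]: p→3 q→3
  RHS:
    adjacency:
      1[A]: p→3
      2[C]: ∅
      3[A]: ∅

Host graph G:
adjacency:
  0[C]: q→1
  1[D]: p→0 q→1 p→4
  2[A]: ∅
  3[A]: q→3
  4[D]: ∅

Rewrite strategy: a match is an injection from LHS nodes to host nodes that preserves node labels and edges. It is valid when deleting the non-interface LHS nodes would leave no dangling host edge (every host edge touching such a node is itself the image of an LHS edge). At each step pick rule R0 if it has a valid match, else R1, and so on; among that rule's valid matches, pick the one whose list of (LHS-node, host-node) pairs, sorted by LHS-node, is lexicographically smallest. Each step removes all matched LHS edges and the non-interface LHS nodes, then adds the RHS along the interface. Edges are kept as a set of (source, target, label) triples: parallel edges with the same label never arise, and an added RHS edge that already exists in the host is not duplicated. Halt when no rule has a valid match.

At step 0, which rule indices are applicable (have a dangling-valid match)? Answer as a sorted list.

Answer: [R1,R2]

Derivation:
R0: no valid match — LHS pattern not found
R1: 2 valid matches — {0↦1, 1↦4, 2↦2}, {0↦1, 1↦4, 2↦3}
R2: 2 valid matches — {0↦2, 1↦3, 2↦1}, {0↦2, 1↦3, 2↦4}
R3: no valid match — LHS pattern not found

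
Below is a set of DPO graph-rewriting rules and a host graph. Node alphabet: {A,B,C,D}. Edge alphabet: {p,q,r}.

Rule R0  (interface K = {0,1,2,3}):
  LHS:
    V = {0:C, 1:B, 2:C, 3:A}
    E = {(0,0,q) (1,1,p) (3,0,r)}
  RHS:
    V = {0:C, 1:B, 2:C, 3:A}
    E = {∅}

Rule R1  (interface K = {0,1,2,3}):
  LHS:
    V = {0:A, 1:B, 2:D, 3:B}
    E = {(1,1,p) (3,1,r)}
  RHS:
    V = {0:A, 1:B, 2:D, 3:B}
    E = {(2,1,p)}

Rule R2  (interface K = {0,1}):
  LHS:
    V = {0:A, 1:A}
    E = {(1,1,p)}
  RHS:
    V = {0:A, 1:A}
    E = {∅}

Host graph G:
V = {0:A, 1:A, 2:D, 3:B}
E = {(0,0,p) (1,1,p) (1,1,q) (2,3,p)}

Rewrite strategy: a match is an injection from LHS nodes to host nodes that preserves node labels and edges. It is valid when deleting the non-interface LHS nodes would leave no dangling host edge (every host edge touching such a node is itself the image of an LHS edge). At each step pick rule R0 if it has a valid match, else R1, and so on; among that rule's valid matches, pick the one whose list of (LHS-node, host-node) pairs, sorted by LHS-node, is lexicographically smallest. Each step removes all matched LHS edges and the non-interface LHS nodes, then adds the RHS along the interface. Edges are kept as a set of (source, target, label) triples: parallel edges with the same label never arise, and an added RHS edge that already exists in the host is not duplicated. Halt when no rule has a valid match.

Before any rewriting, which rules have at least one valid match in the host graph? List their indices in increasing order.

Answer: [R2]

Derivation:
R0: no valid match — LHS pattern not found
R1: no valid match — LHS pattern not found
R2: 2 valid matches — {0↦0, 1↦1}, {0↦1, 1↦0}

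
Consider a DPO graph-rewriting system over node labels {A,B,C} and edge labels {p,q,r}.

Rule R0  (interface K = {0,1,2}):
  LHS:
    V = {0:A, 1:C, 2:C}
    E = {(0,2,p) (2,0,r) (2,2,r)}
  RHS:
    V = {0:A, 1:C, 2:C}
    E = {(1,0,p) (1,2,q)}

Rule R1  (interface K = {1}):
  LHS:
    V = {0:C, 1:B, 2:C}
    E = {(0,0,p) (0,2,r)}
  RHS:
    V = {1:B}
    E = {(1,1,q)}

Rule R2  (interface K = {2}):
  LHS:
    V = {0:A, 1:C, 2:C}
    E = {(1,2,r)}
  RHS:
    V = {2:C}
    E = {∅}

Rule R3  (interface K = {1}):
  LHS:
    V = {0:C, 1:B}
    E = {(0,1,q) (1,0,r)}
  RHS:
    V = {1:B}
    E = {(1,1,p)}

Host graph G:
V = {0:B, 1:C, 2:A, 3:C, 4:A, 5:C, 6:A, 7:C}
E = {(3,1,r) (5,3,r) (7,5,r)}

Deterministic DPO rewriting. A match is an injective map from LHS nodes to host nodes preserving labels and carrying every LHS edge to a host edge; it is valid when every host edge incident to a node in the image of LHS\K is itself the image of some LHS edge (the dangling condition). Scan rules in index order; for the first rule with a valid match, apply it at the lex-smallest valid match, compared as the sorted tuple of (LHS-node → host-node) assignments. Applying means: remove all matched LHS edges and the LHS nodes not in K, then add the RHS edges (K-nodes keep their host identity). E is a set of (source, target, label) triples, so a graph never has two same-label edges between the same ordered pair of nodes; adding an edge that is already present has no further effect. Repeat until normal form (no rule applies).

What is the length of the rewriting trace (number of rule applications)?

Answer: 3

Rewrite trace:
[0] host  ⇒  8 nodes, 3 edges  {3-r->1 5-r->3 7-r->5}
[1] R2 @ {0↦2, 1↦7, 2↦5}  ⇒  6 nodes, 2 edges  {3-r->1 5-r->3}
[2] R2 @ {0↦4, 1↦5, 2↦3}  ⇒  4 nodes, 1 edges  {3-r->1}
[3] R2 @ {0↦6, 1↦3, 2↦1}  ⇒  2 nodes, 0 edges  {∅}
final graph: no rule applies after step 3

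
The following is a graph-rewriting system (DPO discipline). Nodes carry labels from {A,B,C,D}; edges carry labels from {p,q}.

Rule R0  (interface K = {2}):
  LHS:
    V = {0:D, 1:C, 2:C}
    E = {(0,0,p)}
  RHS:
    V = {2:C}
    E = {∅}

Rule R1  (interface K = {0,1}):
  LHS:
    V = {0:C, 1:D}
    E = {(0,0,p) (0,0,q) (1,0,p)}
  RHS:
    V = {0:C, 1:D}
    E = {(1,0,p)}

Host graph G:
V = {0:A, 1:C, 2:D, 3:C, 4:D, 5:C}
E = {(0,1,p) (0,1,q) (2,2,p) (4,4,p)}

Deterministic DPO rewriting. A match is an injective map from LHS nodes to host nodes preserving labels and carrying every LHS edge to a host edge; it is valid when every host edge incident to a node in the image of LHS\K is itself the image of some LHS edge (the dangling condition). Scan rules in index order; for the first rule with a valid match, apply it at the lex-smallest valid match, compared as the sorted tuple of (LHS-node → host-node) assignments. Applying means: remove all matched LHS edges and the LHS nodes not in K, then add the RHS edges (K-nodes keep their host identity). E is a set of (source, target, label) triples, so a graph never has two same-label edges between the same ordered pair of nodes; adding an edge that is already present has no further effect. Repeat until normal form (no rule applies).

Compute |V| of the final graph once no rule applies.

Answer: 2

Derivation:
start.  V:6 E:4  edges: 0-p->1 0-q->1 2-p->2 4-p->4
1. fire R0 via {0↦2, 1↦3, 2↦1}  →  V:4 E:3  edges: 0-p->1 0-q->1 4-p->4
2. fire R0 via {0↦4, 1↦5, 2↦1}  →  V:2 E:2  edges: 0-p->1 0-q->1
normal form: no rule applies after step 2
NF nodes: {0:A, 1:C}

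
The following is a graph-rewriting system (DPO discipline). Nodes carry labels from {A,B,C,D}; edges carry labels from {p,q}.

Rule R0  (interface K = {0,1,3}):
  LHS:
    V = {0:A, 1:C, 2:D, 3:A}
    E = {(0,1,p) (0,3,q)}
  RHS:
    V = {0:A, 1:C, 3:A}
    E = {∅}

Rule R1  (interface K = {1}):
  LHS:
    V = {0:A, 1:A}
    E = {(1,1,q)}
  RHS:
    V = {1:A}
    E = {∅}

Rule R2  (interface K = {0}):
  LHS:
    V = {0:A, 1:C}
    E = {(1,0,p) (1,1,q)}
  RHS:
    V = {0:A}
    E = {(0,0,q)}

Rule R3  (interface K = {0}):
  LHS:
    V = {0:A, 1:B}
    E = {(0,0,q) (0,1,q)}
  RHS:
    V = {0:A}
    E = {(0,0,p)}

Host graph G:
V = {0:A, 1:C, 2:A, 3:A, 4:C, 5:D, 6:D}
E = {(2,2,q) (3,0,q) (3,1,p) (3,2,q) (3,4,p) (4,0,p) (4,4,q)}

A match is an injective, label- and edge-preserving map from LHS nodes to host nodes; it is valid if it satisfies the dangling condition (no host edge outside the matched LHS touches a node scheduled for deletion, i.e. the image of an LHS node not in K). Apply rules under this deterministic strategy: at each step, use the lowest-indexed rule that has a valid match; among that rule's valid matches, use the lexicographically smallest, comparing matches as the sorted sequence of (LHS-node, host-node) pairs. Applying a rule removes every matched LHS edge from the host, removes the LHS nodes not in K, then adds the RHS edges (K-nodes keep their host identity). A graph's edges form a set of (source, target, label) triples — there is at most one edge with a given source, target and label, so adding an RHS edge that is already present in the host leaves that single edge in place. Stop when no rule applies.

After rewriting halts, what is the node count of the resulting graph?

Answer: 2

Steps:
[0] host  ⇒  7 nodes, 7 edges  {2-q->2 3-q->0 3-p->1 3-q->2 3-p->4 4-p->0 4-q->4}
[1] R0 @ {0↦3, 1↦1, 2↦5, 3↦0}  ⇒  6 nodes, 5 edges  {2-q->2 3-q->2 3-p->4 4-p->0 4-q->4}
[2] R0 @ {0↦3, 1↦4, 2↦6, 3↦2}  ⇒  5 nodes, 3 edges  {2-q->2 4-p->0 4-q->4}
[3] R1 @ {0↦3, 1↦2}  ⇒  4 nodes, 2 edges  {4-p->0 4-q->4}
[4] R2 @ {0↦0, 1↦4}  ⇒  3 nodes, 1 edges  {0-q->0}
[5] R1 @ {0↦2, 1↦0}  ⇒  2 nodes, 0 edges  {∅}
final graph: no rule applies after step 5
NF nodes: {0:A, 1:C}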